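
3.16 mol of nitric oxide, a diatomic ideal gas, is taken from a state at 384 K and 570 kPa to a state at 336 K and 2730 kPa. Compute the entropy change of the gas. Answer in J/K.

ΔS = nC_p ln(T₂/T₁) − nR ln(P₂/P₁), with C_p = 7R/2 = 29.1 J mol⁻¹ K⁻¹ for a diatomic ideal gas.
ΔS = 3.16 × [29.1 × ln(336/384) − 8.314 × ln(2730/570)] = -53.4 J/K.

ΔS = -53.4 J/K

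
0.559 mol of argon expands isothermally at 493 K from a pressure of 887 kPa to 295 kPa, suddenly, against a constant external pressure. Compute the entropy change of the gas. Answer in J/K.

ΔS_gas = 5.12 J/K

Entropy is a state function, so ΔS_gas depends only on the end states.
For an isothermal ideal gas ΔS_gas = nR ln(P₁/P₂) = 0.559 × 8.314 × ln(887/295) = 5.12 J/K.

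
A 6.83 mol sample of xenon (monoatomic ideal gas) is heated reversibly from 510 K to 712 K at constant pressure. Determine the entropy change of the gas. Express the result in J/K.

ΔS = 47.4 J/K

At constant pressure, ΔS = nC_p ln(T₂/T₁) with C_p = 5R/2 = 20.79 J mol⁻¹ K⁻¹.
ΔS = 6.83 × 20.79 × ln(712/510) = 47.4 J/K.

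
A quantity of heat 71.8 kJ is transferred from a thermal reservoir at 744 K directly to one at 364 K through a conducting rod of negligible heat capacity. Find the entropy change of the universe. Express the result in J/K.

ΔS_total = 101 J/K

ΔS_hot = −Q/T_H = −71800/744 = -96.51 J/K and ΔS_cold = +Q/T_C = 71800/364 = 197.3 J/K.
ΔS_total = -96.51 + 197.3 = 101 J/K, positive as the second law requires.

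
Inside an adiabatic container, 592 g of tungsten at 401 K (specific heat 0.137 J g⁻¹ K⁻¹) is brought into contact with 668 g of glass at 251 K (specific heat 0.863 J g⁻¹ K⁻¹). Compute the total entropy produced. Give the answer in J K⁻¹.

ΔS_total = 8.77 J/K

Energy balance: T_f = (m₁c₁T₁ + m₂c₂T₂)/(m₁c₁ + m₂c₂) = 269.5 K.
ΔS₁ = m₁c₁ ln(T_f/T₁) = 81.104 × ln(269.5/401) = -32.23 J/K.
ΔS₂ = m₂c₂ ln(T_f/T₂) = 576.484 × ln(269.5/251) = 41 J/K.
ΔS_total = -32.23 + 41 = 8.77 J/K.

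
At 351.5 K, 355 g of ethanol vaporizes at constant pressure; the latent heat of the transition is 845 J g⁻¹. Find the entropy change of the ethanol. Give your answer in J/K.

ΔS = 853 J/K

Heat absorbed by the substance: Q = mL = 355 × 845 = 299975 J.
At constant T, ΔS = Q_rev/T = 299975 / 351.5 = 853 J/K.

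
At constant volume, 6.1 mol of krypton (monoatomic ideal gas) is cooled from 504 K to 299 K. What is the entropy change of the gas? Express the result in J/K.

At constant volume, ΔS = nC_V ln(T₂/T₁) with C_V = 3R/2 = 12.47 J mol⁻¹ K⁻¹.
ΔS = 6.1 × 12.47 × ln(299/504) = -39.7 J/K.

ΔS = -39.7 J/K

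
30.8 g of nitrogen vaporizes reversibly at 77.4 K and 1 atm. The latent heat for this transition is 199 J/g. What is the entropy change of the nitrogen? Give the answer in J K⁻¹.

ΔS = 79.2 J/K

Heat absorbed by the substance: Q = mL = 30.8 × 199 = 6129.2 J.
At constant T, ΔS = Q_rev/T = 6129.2 / 77.4 = 79.2 J/K.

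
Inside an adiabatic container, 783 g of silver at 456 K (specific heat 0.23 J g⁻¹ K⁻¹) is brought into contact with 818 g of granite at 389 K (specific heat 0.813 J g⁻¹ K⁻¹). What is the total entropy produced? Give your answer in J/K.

ΔS_total = 1.84 J/K

Energy balance: T_f = (m₁c₁T₁ + m₂c₂T₂)/(m₁c₁ + m₂c₂) = 403.28 K.
ΔS₁ = m₁c₁ ln(T_f/T₁) = 180.09 × ln(403.28/456) = -22.13 J/K.
ΔS₂ = m₂c₂ ln(T_f/T₂) = 665.034 × ln(403.28/389) = 23.97 J/K.
ΔS_total = -22.13 + 23.97 = 1.84 J/K.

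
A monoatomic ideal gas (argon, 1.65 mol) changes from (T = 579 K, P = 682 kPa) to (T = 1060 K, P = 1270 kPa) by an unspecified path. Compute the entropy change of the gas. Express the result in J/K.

ΔS = nC_p ln(T₂/T₁) − nR ln(P₂/P₁), with C_p = 5R/2 = 20.79 J mol⁻¹ K⁻¹ for a monoatomic ideal gas.
ΔS = 1.65 × [20.79 × ln(1060/579) − 8.314 × ln(1270/682)] = 12.2 J/K.

ΔS = 12.2 J/K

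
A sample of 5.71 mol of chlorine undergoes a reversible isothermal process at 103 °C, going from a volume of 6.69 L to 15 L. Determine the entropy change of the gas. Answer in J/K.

For an isothermal ideal gas ΔS_gas = nR ln(V₂/V₁) = 5.71 × 8.314 × ln(15/6.69) = 38.3 J/K.

ΔS_gas = 38.3 J/K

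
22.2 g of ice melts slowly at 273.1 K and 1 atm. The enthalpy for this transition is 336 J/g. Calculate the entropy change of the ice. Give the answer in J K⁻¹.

Heat absorbed by the substance: Q = mL = 22.2 × 336 = 7459.2 J.
At constant T, ΔS = Q_rev/T = 7459.2 / 273.1 = 27.3 J/K.

ΔS = 27.3 J/K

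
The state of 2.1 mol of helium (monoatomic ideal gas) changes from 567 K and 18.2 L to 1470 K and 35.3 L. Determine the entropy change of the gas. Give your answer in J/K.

Entropy is a state function: ΔS = nC_V ln(T₂/T₁) + nR ln(V₂/V₁), with C_V = 3R/2 = 12.47 J mol⁻¹ K⁻¹ for a monoatomic ideal gas.
ΔS = 2.1 × [12.47 × ln(1470/567) + 8.314 × ln(35.3/18.2)] = 36.5 J/K.

ΔS = 36.5 J/K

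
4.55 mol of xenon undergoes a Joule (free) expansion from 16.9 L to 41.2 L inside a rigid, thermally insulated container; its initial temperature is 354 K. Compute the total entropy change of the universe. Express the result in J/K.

For an ideal gas in free expansion Q = 0 and W = 0, so T is unchanged.
Entropy is a state function; using a reversible isothermal path, ΔS_gas = nR ln(V₂/V₁) = 4.55 × 8.314 × ln(41.2/16.9) = 33.7 J/K.
The insulated surroundings exchange no heat, so ΔS_surr = 0 and ΔS_universe = ΔS_gas.

ΔS_universe = 33.7 J/K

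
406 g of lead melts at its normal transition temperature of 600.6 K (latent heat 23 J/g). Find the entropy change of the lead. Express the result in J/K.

Heat absorbed by the substance: Q = mL = 406 × 23 = 9338 J.
At constant T, ΔS = Q_rev/T = 9338 / 600.6 = 15.5 J/K.

ΔS = 15.5 J/K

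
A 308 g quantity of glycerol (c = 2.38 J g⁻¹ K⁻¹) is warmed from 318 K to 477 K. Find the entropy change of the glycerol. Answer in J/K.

ΔS = ∫dQ_rev/T = m c ln(T₂/T₁) = 308 × 2.38 × ln(477/318) = 297 J/K.

ΔS = 297 J/K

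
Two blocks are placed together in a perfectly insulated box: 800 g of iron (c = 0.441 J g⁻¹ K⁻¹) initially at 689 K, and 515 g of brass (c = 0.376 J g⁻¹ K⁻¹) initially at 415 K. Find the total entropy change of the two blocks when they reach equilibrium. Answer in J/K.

Energy balance: T_f = (m₁c₁T₁ + m₂c₂T₂)/(m₁c₁ + m₂c₂) = 591.9 K.
ΔS₁ = m₁c₁ ln(T_f/T₁) = 352.8 × ln(591.9/689) = -53.59 J/K.
ΔS₂ = m₂c₂ ln(T_f/T₂) = 193.64 × ln(591.9/415) = 68.75 J/K.
ΔS_total = -53.59 + 68.75 = 15.2 J/K.

ΔS_total = 15.2 J/K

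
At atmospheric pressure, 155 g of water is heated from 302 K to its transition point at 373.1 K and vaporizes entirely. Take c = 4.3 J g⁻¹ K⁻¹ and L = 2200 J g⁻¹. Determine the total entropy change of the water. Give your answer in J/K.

Warming step: ΔS₁ = m c ln(T_tr/T_i) = 155 × 4.3 × ln(373.1/302) = 140.9 J/K.
Phase change: ΔS₂ = +mL/T_tr = 155 × 2200 / 373.1 = 914 J/K.
ΔS_total = (140.9) + (914) = 1050 J/K.

ΔS = 1050 J/K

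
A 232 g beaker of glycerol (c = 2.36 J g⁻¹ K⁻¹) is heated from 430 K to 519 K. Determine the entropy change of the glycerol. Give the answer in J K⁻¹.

ΔS = 103 J/K

ΔS = ∫dQ_rev/T = m c ln(T₂/T₁) = 232 × 2.36 × ln(519/430) = 103 J/K.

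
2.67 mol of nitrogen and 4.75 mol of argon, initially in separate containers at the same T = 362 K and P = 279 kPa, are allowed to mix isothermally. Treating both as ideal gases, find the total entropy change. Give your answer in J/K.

Mole fractions: x_A = 2.67/7.42 = 0.36, x_B = 0.64.
ΔS_mix = −R(n_A ln x_A + n_B ln x_B) = −8.314 × (2.67 ln 0.36 + 4.75 ln 0.64) = 40.3 J/K.

ΔS_mix = 40.3 J/K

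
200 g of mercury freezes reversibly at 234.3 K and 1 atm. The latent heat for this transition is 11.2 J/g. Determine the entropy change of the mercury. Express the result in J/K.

ΔS = -9.56 J/K

Heat released by the substance: Q = −mL = −200 × 11.2 = −2240 J.
At constant T, ΔS = Q_rev/T = −2240 / 234.3 = -9.56 J/K.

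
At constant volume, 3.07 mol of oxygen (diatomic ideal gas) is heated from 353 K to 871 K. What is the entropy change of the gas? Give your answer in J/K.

ΔS = 57.6 J/K

At constant volume, ΔS = nC_V ln(T₂/T₁) with C_V = 5R/2 = 20.79 J mol⁻¹ K⁻¹.
ΔS = 3.07 × 20.79 × ln(871/353) = 57.6 J/K.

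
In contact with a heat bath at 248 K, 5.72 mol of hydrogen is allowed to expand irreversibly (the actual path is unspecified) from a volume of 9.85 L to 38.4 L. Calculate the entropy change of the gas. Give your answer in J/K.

ΔS_gas = 64.7 J/K

Entropy is a state function, so ΔS_gas depends only on the end states.
For an isothermal ideal gas ΔS_gas = nR ln(V₂/V₁) = 5.72 × 8.314 × ln(38.4/9.85) = 64.7 J/K.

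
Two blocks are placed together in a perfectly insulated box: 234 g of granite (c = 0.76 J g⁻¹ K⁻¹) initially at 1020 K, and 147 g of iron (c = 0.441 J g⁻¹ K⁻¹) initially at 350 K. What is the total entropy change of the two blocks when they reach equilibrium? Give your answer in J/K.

ΔS_total = 22.5 J/K

Energy balance: T_f = (m₁c₁T₁ + m₂c₂T₂)/(m₁c₁ + m₂c₂) = 841.01 K.
ΔS₁ = m₁c₁ ln(T_f/T₁) = 177.84 × ln(841.01/1020) = -34.31 J/K.
ΔS₂ = m₂c₂ ln(T_f/T₂) = 64.827 × ln(841.01/350) = 56.83 J/K.
ΔS_total = -34.31 + 56.83 = 22.5 J/K.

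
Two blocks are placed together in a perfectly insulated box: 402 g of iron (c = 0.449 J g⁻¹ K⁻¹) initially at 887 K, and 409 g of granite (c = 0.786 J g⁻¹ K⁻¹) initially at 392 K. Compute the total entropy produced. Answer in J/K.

Energy balance: T_f = (m₁c₁T₁ + m₂c₂T₂)/(m₁c₁ + m₂c₂) = 569.99 K.
ΔS₁ = m₁c₁ ln(T_f/T₁) = 180.498 × ln(569.99/887) = -79.82 J/K.
ΔS₂ = m₂c₂ ln(T_f/T₂) = 321.474 × ln(569.99/392) = 120.3 J/K.
ΔS_total = -79.82 + 120.3 = 40.5 J/K.

ΔS_total = 40.5 J/K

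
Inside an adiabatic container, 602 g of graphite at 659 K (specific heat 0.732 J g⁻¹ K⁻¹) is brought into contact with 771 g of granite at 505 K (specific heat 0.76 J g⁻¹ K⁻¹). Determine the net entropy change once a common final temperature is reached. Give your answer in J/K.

ΔS_total = 9 J/K

Energy balance: T_f = (m₁c₁T₁ + m₂c₂T₂)/(m₁c₁ + m₂c₂) = 571.1 K.
ΔS₁ = m₁c₁ ln(T_f/T₁) = 440.664 × ln(571.1/659) = -63.08 J/K.
ΔS₂ = m₂c₂ ln(T_f/T₂) = 585.96 × ln(571.1/505) = 72.08 J/K.
ΔS_total = -63.08 + 72.08 = 9 J/K.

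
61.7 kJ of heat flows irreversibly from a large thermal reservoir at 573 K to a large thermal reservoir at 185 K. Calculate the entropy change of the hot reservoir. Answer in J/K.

The hot reservoir loses heat Q, so ΔS_hot = −Q/T_H = −61700/573 = -108 J/K.

ΔS_hot = -108 J/K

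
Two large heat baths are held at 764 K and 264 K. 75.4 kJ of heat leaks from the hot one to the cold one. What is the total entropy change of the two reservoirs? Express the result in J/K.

ΔS_hot = −Q/T_H = −75400/764 = -98.69 J/K and ΔS_cold = +Q/T_C = 75400/264 = 285.6 J/K.
ΔS_total = -98.69 + 285.6 = 187 J/K, positive as the second law requires.

ΔS_total = 187 J/K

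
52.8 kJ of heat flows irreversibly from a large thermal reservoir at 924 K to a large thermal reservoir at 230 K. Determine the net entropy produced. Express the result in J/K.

ΔS_hot = −Q/T_H = −52800/924 = -57.14 J/K and ΔS_cold = +Q/T_C = 52800/230 = 229.6 J/K.
ΔS_total = -57.14 + 229.6 = 172 J/K, positive as the second law requires.

ΔS_total = 172 J/K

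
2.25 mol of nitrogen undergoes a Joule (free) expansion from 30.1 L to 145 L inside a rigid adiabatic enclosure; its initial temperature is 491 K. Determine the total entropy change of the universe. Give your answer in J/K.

ΔS_universe = 29.4 J/K

No heat is exchanged and no work is done, so the ideal-gas temperature stays constant.
Entropy is a state function; using a reversible isothermal path, ΔS_gas = nR ln(V₂/V₁) = 2.25 × 8.314 × ln(145/30.1) = 29.4 J/K.
The insulated surroundings exchange no heat, so ΔS_surr = 0 and ΔS_universe = ΔS_gas.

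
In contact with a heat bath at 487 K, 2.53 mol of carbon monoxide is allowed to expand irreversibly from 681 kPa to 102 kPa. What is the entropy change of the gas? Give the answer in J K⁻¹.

Entropy is a state function, so ΔS_gas depends only on the end states.
For an isothermal ideal gas ΔS_gas = nR ln(P₁/P₂) = 2.53 × 8.314 × ln(681/102) = 39.9 J/K.

ΔS_gas = 39.9 J/K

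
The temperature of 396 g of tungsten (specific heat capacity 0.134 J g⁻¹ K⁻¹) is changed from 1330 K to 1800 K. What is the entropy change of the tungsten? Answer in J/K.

ΔS = 16.1 J/K

ΔS = ∫dQ_rev/T = m c ln(T₂/T₁) = 396 × 0.134 × ln(1800/1330) = 16.1 J/K.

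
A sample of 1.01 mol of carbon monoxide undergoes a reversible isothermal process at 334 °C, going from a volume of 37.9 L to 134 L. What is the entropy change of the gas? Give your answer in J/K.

For an isothermal ideal gas ΔS_gas = nR ln(V₂/V₁) = 1.01 × 8.314 × ln(134/37.9) = 10.6 J/K.

ΔS_gas = 10.6 J/K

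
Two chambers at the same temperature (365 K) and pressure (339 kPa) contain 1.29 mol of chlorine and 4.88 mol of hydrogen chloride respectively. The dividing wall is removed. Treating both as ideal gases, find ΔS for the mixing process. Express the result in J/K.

Mole fractions: x_A = 1.29/6.17 = 0.209, x_B = 0.791.
ΔS_mix = −R(n_A ln x_A + n_B ln x_B) = −8.314 × (1.29 ln 0.209 + 4.88 ln 0.791) = 26.3 J/K.

ΔS_mix = 26.3 J/K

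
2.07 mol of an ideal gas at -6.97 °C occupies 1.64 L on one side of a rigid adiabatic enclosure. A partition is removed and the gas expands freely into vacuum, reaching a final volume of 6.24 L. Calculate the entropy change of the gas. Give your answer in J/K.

No heat is exchanged and no work is done, so the ideal-gas temperature stays constant.
Entropy is a state function; using a reversible isothermal path, ΔS_gas = nR ln(V₂/V₁) = 2.07 × 8.314 × ln(6.24/1.64) = 23 J/K.

ΔS_gas = 23 J/K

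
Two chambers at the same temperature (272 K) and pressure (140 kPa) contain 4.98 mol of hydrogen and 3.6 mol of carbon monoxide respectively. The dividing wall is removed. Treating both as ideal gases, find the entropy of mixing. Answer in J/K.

Mole fractions: x_A = 4.98/8.58 = 0.58, x_B = 0.42.
ΔS_mix = −R(n_A ln x_A + n_B ln x_B) = −8.314 × (4.98 ln 0.58 + 3.6 ln 0.42) = 48.5 J/K.

ΔS_mix = 48.5 J/K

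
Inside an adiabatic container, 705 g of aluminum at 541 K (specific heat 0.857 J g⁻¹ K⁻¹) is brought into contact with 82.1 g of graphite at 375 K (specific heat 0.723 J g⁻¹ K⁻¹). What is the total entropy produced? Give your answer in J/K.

Energy balance: T_f = (m₁c₁T₁ + m₂c₂T₂)/(m₁c₁ + m₂c₂) = 526.15 K.
ΔS₁ = m₁c₁ ln(T_f/T₁) = 604.185 × ln(526.15/541) = -16.816 J/K.
ΔS₂ = m₂c₂ ln(T_f/T₂) = 59.3583 × ln(526.15/375) = 20.102 J/K.
ΔS_total = -16.816 + 20.102 = 3.29 J/K.

ΔS_total = 3.29 J/K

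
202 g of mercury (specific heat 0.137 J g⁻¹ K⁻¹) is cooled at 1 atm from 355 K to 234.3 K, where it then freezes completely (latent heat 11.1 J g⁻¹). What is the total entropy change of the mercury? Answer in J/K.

Cooling step: ΔS₁ = m c ln(T_tr/T_i) = 202 × 0.137 × ln(234.3/355) = -11.5 J/K.
Phase change: ΔS₂ = −mL/T_tr = −202 × 11.1 / 234.3 = -9.57 J/K.
ΔS_total = (-11.5) + (-9.57) = -21.1 J/K.

ΔS = -21.1 J/K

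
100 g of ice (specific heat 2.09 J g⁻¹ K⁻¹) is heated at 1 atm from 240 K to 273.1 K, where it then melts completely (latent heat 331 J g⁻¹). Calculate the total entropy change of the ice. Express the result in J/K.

ΔS = 148 J/K

Warming step: ΔS₁ = m c ln(T_tr/T_i) = 100 × 2.09 × ln(273.1/240) = 27 J/K.
Phase change: ΔS₂ = +mL/T_tr = 100 × 331 / 273.1 = 121.2 J/K.
ΔS_total = (27) + (121.2) = 148 J/K.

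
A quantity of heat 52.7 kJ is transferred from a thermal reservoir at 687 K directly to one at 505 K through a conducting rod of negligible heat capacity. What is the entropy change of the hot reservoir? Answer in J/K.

ΔS_hot = -76.7 J/K

The hot reservoir loses heat Q, so ΔS_hot = −Q/T_H = −52700/687 = -76.7 J/K.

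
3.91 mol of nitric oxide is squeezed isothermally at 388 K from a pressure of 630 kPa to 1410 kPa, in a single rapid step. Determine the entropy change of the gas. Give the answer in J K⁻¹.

Entropy is a state function, so ΔS_gas depends only on the end states.
For an isothermal ideal gas ΔS_gas = nR ln(P₁/P₂) = 3.91 × 8.314 × ln(630/1410) = -26.2 J/K.

ΔS_gas = -26.2 J/K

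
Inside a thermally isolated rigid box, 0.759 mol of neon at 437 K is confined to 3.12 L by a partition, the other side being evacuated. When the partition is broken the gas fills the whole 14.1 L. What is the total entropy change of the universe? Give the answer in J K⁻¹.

No heat is exchanged and no work is done, so the ideal-gas temperature stays constant.
Entropy is a state function; using a reversible isothermal path, ΔS_gas = nR ln(V₂/V₁) = 0.759 × 8.314 × ln(14.1/3.12) = 9.52 J/K.
The insulated surroundings exchange no heat, so ΔS_surr = 0 and ΔS_universe = ΔS_gas.

ΔS_universe = 9.52 J/K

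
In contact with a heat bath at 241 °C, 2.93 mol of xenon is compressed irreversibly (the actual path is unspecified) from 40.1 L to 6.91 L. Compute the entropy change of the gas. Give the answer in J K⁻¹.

Entropy is a state function, so ΔS_gas depends only on the end states.
For an isothermal ideal gas ΔS_gas = nR ln(V₂/V₁) = 2.93 × 8.314 × ln(6.91/40.1) = -42.8 J/K.

ΔS_gas = -42.8 J/K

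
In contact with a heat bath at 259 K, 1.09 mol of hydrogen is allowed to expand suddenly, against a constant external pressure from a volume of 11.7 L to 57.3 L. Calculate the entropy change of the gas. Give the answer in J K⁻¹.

Entropy is a state function, so ΔS_gas depends only on the end states.
For an isothermal ideal gas ΔS_gas = nR ln(V₂/V₁) = 1.09 × 8.314 × ln(57.3/11.7) = 14.4 J/K.

ΔS_gas = 14.4 J/K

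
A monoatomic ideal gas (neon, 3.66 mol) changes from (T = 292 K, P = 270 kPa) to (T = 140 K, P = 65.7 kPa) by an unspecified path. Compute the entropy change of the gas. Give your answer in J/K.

ΔS = -12.9 J/K

ΔS = nC_p ln(T₂/T₁) − nR ln(P₂/P₁), with C_p = 5R/2 = 20.79 J mol⁻¹ K⁻¹ for a monoatomic ideal gas.
ΔS = 3.66 × [20.79 × ln(140/292) − 8.314 × ln(65.7/270)] = -12.9 J/K.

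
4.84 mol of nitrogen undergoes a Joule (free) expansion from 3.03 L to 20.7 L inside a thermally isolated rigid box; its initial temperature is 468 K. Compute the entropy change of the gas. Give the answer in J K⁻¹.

ΔS_gas = 77.3 J/K

For an ideal gas in free expansion Q = 0 and W = 0, so T is unchanged.
Entropy is a state function; using a reversible isothermal path, ΔS_gas = nR ln(V₂/V₁) = 4.84 × 8.314 × ln(20.7/3.03) = 77.3 J/K.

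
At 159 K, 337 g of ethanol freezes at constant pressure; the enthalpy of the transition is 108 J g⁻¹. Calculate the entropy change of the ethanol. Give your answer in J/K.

Heat released by the substance: Q = −mL = −337 × 108 = −36396 J.
At constant T, ΔS = Q_rev/T = −36396 / 159 = -229 J/K.

ΔS = -229 J/K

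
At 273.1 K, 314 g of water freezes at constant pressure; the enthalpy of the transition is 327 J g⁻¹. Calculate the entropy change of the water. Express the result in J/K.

Heat released by the substance: Q = −mL = −314 × 327 = −102678 J.
At constant T, ΔS = Q_rev/T = −102678 / 273.1 = -376 J/K.

ΔS = -376 J/K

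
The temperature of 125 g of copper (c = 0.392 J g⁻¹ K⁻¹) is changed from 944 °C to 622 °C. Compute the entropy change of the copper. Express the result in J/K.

ΔS = -15.1 J/K

In kelvin: T₁ = 1217.15 K, T₂ = 895.15 K. ΔS = ∫dQ_rev/T = m c ln(T₂/T₁) = 125 × 0.392 × ln(895.15/1217.15) = -15.1 J/K.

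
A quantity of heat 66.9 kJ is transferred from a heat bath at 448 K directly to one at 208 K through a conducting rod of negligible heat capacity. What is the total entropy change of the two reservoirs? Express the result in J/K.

ΔS_total = 172 J/K

ΔS_hot = −Q/T_H = −66900/448 = -149.3 J/K and ΔS_cold = +Q/T_C = 66900/208 = 321.6 J/K.
ΔS_total = -149.3 + 321.6 = 172 J/K, positive as the second law requires.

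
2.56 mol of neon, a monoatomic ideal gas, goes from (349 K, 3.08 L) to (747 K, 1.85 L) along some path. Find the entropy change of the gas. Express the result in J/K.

Entropy is a state function: ΔS = nC_V ln(T₂/T₁) + nR ln(V₂/V₁), with C_V = 3R/2 = 12.47 J mol⁻¹ K⁻¹ for a monoatomic ideal gas.
ΔS = 2.56 × [12.47 × ln(747/349) + 8.314 × ln(1.85/3.08)] = 13.4 J/K.

ΔS = 13.4 J/K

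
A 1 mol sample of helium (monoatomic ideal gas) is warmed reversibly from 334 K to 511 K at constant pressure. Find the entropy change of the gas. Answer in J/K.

ΔS = 8.84 J/K

At constant pressure, ΔS = nC_p ln(T₂/T₁) with C_p = 5R/2 = 20.79 J mol⁻¹ K⁻¹.
ΔS = 1 × 20.79 × ln(511/334) = 8.84 J/K.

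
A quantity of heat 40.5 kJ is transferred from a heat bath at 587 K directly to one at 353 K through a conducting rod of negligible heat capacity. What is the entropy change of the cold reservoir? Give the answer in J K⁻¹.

ΔS_cold = 115 J/K

The cold reservoir gains heat Q, so ΔS_cold = +Q/T_C = 40500/353 = 115 J/K.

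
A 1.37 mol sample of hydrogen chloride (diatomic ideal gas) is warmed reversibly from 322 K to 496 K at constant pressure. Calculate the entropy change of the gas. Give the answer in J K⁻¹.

ΔS = 17.2 J/K

At constant pressure, ΔS = nC_p ln(T₂/T₁) with C_p = 7R/2 = 29.1 J mol⁻¹ K⁻¹.
ΔS = 1.37 × 29.1 × ln(496/322) = 17.2 J/K.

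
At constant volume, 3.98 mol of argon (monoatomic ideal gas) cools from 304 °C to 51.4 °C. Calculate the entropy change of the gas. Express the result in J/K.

ΔS = -28.6 J/K

In kelvin: T₁ = 577.15 K, T₂ = 324.55 K. At constant volume, ΔS = nC_V ln(T₂/T₁) with C_V = 3R/2 = 12.47 J mol⁻¹ K⁻¹.
ΔS = 3.98 × 12.47 × ln(324.55/577.15) = -28.6 J/K.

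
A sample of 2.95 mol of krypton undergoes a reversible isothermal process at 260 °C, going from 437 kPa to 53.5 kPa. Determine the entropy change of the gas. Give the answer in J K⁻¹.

For an isothermal ideal gas ΔS_gas = nR ln(P₁/P₂) = 2.95 × 8.314 × ln(437/53.5) = 51.5 J/K.

ΔS_gas = 51.5 J/K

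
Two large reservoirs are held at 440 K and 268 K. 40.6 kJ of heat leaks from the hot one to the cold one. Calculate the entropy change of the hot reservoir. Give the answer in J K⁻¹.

The hot reservoir loses heat Q, so ΔS_hot = −Q/T_H = −40600/440 = -92.3 J/K.

ΔS_hot = -92.3 J/K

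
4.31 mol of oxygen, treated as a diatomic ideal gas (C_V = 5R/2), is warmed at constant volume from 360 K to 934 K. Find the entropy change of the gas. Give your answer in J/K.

ΔS = 85.4 J/K

At constant volume, ΔS = nC_V ln(T₂/T₁) with C_V = 5R/2 = 20.79 J mol⁻¹ K⁻¹.
ΔS = 4.31 × 20.79 × ln(934/360) = 85.4 J/K.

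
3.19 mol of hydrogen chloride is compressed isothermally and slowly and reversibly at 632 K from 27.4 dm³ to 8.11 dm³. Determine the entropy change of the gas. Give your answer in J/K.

For an isothermal ideal gas ΔS_gas = nR ln(V₂/V₁) = 3.19 × 8.314 × ln(8.11/27.4) = -32.3 J/K.

ΔS_gas = -32.3 J/K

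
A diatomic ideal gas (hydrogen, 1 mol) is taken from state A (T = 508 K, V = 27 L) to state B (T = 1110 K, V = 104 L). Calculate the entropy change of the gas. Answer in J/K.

ΔS = 27.5 J/K

Entropy is a state function: ΔS = nC_V ln(T₂/T₁) + nR ln(V₂/V₁), with C_V = 5R/2 = 20.79 J mol⁻¹ K⁻¹ for a diatomic ideal gas.
ΔS = 1 × [20.79 × ln(1110/508) + 8.314 × ln(104/27)] = 27.5 J/K.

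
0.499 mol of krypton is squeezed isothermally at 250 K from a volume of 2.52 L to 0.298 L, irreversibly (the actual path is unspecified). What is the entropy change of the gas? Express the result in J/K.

Entropy is a state function, so ΔS_gas depends only on the end states.
For an isothermal ideal gas ΔS_gas = nR ln(V₂/V₁) = 0.499 × 8.314 × ln(0.298/2.52) = -8.86 J/K.

ΔS_gas = -8.86 J/K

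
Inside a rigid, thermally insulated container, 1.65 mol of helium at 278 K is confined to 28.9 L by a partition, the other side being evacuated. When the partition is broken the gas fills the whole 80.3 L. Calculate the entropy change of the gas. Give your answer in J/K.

No heat is exchanged and no work is done, so the ideal-gas temperature stays constant.
Entropy is a state function; using a reversible isothermal path, ΔS_gas = nR ln(V₂/V₁) = 1.65 × 8.314 × ln(80.3/28.9) = 14 J/K.

ΔS_gas = 14 J/K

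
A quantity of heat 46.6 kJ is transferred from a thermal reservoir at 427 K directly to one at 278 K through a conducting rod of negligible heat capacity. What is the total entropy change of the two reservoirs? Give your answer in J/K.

ΔS_hot = −Q/T_H = −46600/427 = -109.1 J/K and ΔS_cold = +Q/T_C = 46600/278 = 167.6 J/K.
ΔS_total = -109.1 + 167.6 = 58.5 J/K, positive as the second law requires.

ΔS_total = 58.5 J/K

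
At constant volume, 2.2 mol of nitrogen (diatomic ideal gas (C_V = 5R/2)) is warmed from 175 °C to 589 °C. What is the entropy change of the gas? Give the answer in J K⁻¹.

ΔS = 29.9 J/K

In kelvin: T₁ = 448.15 K, T₂ = 862.15 K. At constant volume, ΔS = nC_V ln(T₂/T₁) with C_V = 5R/2 = 20.79 J mol⁻¹ K⁻¹.
ΔS = 2.2 × 20.79 × ln(862.15/448.15) = 29.9 J/K.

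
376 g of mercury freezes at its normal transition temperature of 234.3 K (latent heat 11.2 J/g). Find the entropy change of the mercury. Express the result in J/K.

Heat released by the substance: Q = −mL = −376 × 11.2 = −4211.2 J.
At constant T, ΔS = Q_rev/T = −4211.2 / 234.3 = -18 J/K.

ΔS = -18 J/K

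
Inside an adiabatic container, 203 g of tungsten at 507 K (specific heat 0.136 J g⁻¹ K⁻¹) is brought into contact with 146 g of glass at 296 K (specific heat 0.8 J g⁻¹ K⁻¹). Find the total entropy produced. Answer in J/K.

ΔS_total = 3.59 J/K

Energy balance: T_f = (m₁c₁T₁ + m₂c₂T₂)/(m₁c₁ + m₂c₂) = 336.34 K.
ΔS₁ = m₁c₁ ln(T_f/T₁) = 27.608 × ln(336.34/507) = -11.33 J/K.
ΔS₂ = m₂c₂ ln(T_f/T₂) = 116.8 × ln(336.34/296) = 14.92 J/K.
ΔS_total = -11.33 + 14.92 = 3.59 J/K.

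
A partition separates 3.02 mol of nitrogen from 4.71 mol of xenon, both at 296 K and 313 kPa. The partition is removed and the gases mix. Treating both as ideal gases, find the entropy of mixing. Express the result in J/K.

Mole fractions: x_A = 3.02/7.73 = 0.391, x_B = 0.609.
ΔS_mix = −R(n_A ln x_A + n_B ln x_B) = −8.314 × (3.02 ln 0.391 + 4.71 ln 0.609) = 43 J/K.

ΔS_mix = 43 J/K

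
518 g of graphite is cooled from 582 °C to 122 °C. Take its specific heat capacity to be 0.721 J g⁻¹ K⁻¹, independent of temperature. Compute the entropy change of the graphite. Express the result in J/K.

ΔS = -288 J/K

In kelvin: T₁ = 855.15 K, T₂ = 395.15 K. ΔS = ∫dQ_rev/T = m c ln(T₂/T₁) = 518 × 0.721 × ln(395.15/855.15) = -288 J/K.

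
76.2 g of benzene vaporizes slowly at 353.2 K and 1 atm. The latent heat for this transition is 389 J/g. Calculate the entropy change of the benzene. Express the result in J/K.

ΔS = 83.9 J/K

Heat absorbed by the substance: Q = mL = 76.2 × 389 = 29641.8 J.
At constant T, ΔS = Q_rev/T = 29641.8 / 353.2 = 83.9 J/K.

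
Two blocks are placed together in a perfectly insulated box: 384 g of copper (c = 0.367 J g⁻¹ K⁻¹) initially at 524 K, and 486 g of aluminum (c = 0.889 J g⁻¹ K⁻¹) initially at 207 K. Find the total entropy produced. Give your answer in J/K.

Energy balance: T_f = (m₁c₁T₁ + m₂c₂T₂)/(m₁c₁ + m₂c₂) = 284.97 K.
ΔS₁ = m₁c₁ ln(T_f/T₁) = 140.928 × ln(284.97/524) = -85.84 J/K.
ΔS₂ = m₂c₂ ln(T_f/T₂) = 432.054 × ln(284.97/207) = 138.1 J/K.
ΔS_total = -85.84 + 138.1 = 52.3 J/K.

ΔS_total = 52.3 J/K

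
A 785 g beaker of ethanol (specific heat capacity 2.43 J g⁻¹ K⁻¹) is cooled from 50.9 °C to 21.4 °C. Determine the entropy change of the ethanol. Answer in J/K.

ΔS = -182 J/K

In kelvin: T₁ = 324.05 K, T₂ = 294.55 K. ΔS = ∫dQ_rev/T = m c ln(T₂/T₁) = 785 × 2.43 × ln(294.55/324.05) = -182 J/K.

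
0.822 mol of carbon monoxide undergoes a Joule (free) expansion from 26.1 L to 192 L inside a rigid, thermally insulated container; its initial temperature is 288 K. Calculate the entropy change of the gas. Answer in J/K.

ΔS_gas = 13.6 J/K

No heat is exchanged and no work is done, so the ideal-gas temperature stays constant.
Entropy is a state function; using a reversible isothermal path, ΔS_gas = nR ln(V₂/V₁) = 0.822 × 8.314 × ln(192/26.1) = 13.6 J/K.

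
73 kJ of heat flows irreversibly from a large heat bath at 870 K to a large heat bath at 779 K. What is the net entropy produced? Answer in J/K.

ΔS_hot = −Q/T_H = −73000/870 = -83.91 J/K and ΔS_cold = +Q/T_C = 73000/779 = 93.71 J/K.
ΔS_total = -83.91 + 93.71 = 9.8 J/K, positive as the second law requires.

ΔS_total = 9.8 J/K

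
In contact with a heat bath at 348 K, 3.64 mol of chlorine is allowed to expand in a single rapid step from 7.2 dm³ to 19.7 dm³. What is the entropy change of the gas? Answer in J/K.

Entropy is a state function, so ΔS_gas depends only on the end states.
For an isothermal ideal gas ΔS_gas = nR ln(V₂/V₁) = 3.64 × 8.314 × ln(19.7/7.2) = 30.5 J/K.

ΔS_gas = 30.5 J/K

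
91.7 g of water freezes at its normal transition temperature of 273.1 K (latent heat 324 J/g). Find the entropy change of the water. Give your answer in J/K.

ΔS = -109 J/K

Heat released by the substance: Q = −mL = −91.7 × 324 = −29710.8 J.
At constant T, ΔS = Q_rev/T = −29710.8 / 273.1 = -109 J/K.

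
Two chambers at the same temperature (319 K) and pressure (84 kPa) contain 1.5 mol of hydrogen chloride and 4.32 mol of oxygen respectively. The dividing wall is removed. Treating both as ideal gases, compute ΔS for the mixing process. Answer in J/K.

Mole fractions: x_A = 1.5/5.82 = 0.258, x_B = 0.742.
ΔS_mix = −R(n_A ln x_A + n_B ln x_B) = −8.314 × (1.5 ln 0.258 + 4.32 ln 0.742) = 27.6 J/K.

ΔS_mix = 27.6 J/K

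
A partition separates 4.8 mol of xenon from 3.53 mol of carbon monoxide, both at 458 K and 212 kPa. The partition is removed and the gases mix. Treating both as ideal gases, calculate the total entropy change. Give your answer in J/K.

ΔS_mix = 47.2 J/K

Mole fractions: x_A = 4.8/8.33 = 0.576, x_B = 0.424.
ΔS_mix = −R(n_A ln x_A + n_B ln x_B) = −8.314 × (4.8 ln 0.576 + 3.53 ln 0.424) = 47.2 J/K.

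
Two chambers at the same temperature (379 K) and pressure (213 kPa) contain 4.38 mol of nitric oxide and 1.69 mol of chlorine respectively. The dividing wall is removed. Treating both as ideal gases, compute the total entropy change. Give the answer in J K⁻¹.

Mole fractions: x_A = 4.38/6.07 = 0.722, x_B = 0.278.
ΔS_mix = −R(n_A ln x_A + n_B ln x_B) = −8.314 × (4.38 ln 0.722 + 1.69 ln 0.278) = 29.8 J/K.

ΔS_mix = 29.8 J/K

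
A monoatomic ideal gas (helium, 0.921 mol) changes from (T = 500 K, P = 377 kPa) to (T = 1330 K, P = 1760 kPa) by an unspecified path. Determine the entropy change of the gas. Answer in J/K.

ΔS = nC_p ln(T₂/T₁) − nR ln(P₂/P₁), with C_p = 5R/2 = 20.79 J mol⁻¹ K⁻¹ for a monoatomic ideal gas.
ΔS = 0.921 × [20.79 × ln(1330/500) − 8.314 × ln(1760/377)] = 6.93 J/K.

ΔS = 6.93 J/K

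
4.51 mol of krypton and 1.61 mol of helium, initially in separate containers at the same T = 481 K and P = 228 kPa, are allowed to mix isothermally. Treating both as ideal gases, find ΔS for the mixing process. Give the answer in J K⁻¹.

ΔS_mix = 29.3 J/K

Mole fractions: x_A = 4.51/6.12 = 0.737, x_B = 0.263.
ΔS_mix = −R(n_A ln x_A + n_B ln x_B) = −8.314 × (4.51 ln 0.737 + 1.61 ln 0.263) = 29.3 J/K.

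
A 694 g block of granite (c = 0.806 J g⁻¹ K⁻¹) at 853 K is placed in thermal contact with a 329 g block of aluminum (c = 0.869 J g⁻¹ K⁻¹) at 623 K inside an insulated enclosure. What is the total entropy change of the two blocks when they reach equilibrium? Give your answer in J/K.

Energy balance: T_f = (m₁c₁T₁ + m₂c₂T₂)/(m₁c₁ + m₂c₂) = 775.21 K.
ΔS₁ = m₁c₁ ln(T_f/T₁) = 559.364 × ln(775.21/853) = -53.49 J/K.
ΔS₂ = m₂c₂ ln(T_f/T₂) = 285.901 × ln(775.21/623) = 62.49 J/K.
ΔS_total = -53.49 + 62.49 = 9 J/K.

ΔS_total = 9 J/K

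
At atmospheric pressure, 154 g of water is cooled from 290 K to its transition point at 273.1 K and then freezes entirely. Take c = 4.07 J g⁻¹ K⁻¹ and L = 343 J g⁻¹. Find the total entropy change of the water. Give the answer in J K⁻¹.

ΔS = -231 J/K

Cooling step: ΔS₁ = m c ln(T_tr/T_i) = 154 × 4.07 × ln(273.1/290) = -37.63 J/K.
Phase change: ΔS₂ = −mL/T_tr = −154 × 343 / 273.1 = -193.4 J/K.
ΔS_total = (-37.63) + (-193.4) = -231 J/K.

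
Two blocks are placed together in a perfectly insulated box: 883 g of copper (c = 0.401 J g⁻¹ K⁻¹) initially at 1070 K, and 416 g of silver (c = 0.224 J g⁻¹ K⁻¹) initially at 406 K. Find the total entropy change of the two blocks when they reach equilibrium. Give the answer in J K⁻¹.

Energy balance: T_f = (m₁c₁T₁ + m₂c₂T₂)/(m₁c₁ + m₂c₂) = 931.66 K.
ΔS₁ = m₁c₁ ln(T_f/T₁) = 354.083 × ln(931.66/1070) = -49.02 J/K.
ΔS₂ = m₂c₂ ln(T_f/T₂) = 93.184 × ln(931.66/406) = 77.4 J/K.
ΔS_total = -49.02 + 77.4 = 28.4 J/K.

ΔS_total = 28.4 J/K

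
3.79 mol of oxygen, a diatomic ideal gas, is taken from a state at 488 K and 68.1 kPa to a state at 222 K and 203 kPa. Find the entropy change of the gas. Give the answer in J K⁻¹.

ΔS = -121 J/K

ΔS = nC_p ln(T₂/T₁) − nR ln(P₂/P₁), with C_p = 7R/2 = 29.1 J mol⁻¹ K⁻¹ for a diatomic ideal gas.
ΔS = 3.79 × [29.1 × ln(222/488) − 8.314 × ln(203/68.1)] = -121 J/K.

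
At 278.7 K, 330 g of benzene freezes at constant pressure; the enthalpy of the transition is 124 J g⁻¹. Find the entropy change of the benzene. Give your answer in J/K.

ΔS = -147 J/K

Heat released by the substance: Q = −mL = −330 × 124 = −40920 J.
At constant T, ΔS = Q_rev/T = −40920 / 278.7 = -147 J/K.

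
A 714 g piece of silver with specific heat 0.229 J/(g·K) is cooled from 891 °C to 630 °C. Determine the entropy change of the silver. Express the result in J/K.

ΔS = -41.5 J/K

In kelvin: T₁ = 1164.15 K, T₂ = 903.15 K. ΔS = ∫dQ_rev/T = m c ln(T₂/T₁) = 714 × 0.229 × ln(903.15/1164.15) = -41.5 J/K.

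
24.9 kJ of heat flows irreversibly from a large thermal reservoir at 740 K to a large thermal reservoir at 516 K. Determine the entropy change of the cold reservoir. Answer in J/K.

The cold reservoir gains heat Q, so ΔS_cold = +Q/T_C = 24900/516 = 48.3 J/K.

ΔS_cold = 48.3 J/K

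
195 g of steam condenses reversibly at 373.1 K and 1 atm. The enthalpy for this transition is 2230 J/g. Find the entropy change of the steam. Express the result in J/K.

ΔS = -1170 J/K

Heat released by the substance: Q = −mL = −195 × 2230 = −434850 J.
At constant T, ΔS = Q_rev/T = −434850 / 373.1 = -1170 J/K.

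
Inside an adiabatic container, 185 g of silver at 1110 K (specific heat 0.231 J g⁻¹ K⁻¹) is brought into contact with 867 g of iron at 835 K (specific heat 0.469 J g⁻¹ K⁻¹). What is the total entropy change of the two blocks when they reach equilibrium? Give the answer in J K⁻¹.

ΔS_total = 1.69 J/K

Energy balance: T_f = (m₁c₁T₁ + m₂c₂T₂)/(m₁c₁ + m₂c₂) = 861.15 K.
ΔS₁ = m₁c₁ ln(T_f/T₁) = 42.735 × ln(861.15/1110) = -10.85 J/K.
ΔS₂ = m₂c₂ ln(T_f/T₂) = 406.623 × ln(861.15/835) = 12.54 J/K.
ΔS_total = -10.85 + 12.54 = 1.69 J/K.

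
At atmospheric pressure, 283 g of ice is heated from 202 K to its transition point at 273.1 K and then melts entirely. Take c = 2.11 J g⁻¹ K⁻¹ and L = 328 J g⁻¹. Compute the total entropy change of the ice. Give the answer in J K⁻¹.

ΔS = 520 J/K

Warming step: ΔS₁ = m c ln(T_tr/T_i) = 283 × 2.11 × ln(273.1/202) = 180.1 J/K.
Phase change: ΔS₂ = +mL/T_tr = 283 × 328 / 273.1 = 339.9 J/K.
ΔS_total = (180.1) + (339.9) = 520 J/K.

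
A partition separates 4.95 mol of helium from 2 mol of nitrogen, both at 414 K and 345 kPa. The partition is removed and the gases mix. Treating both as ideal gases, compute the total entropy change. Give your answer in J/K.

ΔS_mix = 34.7 J/K

Mole fractions: x_A = 4.95/6.95 = 0.712, x_B = 0.288.
ΔS_mix = −R(n_A ln x_A + n_B ln x_B) = −8.314 × (4.95 ln 0.712 + 2 ln 0.288) = 34.7 J/K.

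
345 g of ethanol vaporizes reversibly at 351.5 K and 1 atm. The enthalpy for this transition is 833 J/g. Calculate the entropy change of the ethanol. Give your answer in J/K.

ΔS = 818 J/K

Heat absorbed by the substance: Q = mL = 345 × 833 = 287385 J.
At constant T, ΔS = Q_rev/T = 287385 / 351.5 = 818 J/K.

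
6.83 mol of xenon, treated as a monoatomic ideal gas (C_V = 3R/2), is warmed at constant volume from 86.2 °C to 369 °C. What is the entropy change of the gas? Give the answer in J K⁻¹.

ΔS = 49.4 J/K

In kelvin: T₁ = 359.35 K, T₂ = 642.15 K. At constant volume, ΔS = nC_V ln(T₂/T₁) with C_V = 3R/2 = 12.47 J mol⁻¹ K⁻¹.
ΔS = 6.83 × 12.47 × ln(642.15/359.35) = 49.4 J/K.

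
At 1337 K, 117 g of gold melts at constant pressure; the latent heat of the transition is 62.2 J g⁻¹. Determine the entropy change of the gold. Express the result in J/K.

ΔS = 5.44 J/K

Heat absorbed by the substance: Q = mL = 117 × 62.2 = 7277.4 J.
At constant T, ΔS = Q_rev/T = 7277.4 / 1337 = 5.44 J/K.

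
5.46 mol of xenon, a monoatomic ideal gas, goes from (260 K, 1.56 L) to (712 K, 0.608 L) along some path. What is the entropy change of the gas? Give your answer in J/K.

Entropy is a state function: ΔS = nC_V ln(T₂/T₁) + nR ln(V₂/V₁), with C_V = 3R/2 = 12.47 J mol⁻¹ K⁻¹ for a monoatomic ideal gas.
ΔS = 5.46 × [12.47 × ln(712/260) + 8.314 × ln(0.608/1.56)] = 25.8 J/K.

ΔS = 25.8 J/K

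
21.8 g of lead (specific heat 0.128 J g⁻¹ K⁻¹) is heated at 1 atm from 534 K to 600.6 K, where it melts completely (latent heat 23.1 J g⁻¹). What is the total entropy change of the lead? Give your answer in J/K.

Warming step: ΔS₁ = m c ln(T_tr/T_i) = 21.8 × 0.128 × ln(600.6/534) = 0.328 J/K.
Phase change: ΔS₂ = +mL/T_tr = 21.8 × 23.1 / 600.6 = 0.8385 J/K.
ΔS_total = (0.328) + (0.8385) = 1.17 J/K.

ΔS = 1.17 J/K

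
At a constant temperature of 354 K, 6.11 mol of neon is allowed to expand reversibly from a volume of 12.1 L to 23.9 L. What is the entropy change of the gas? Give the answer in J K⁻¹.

ΔS_gas = 34.6 J/K

For an isothermal ideal gas ΔS_gas = nR ln(V₂/V₁) = 6.11 × 8.314 × ln(23.9/12.1) = 34.6 J/K.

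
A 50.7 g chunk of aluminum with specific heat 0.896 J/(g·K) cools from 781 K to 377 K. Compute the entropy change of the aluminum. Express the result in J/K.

ΔS = -33.1 J/K

ΔS = ∫dQ_rev/T = m c ln(T₂/T₁) = 50.7 × 0.896 × ln(377/781) = -33.1 J/K.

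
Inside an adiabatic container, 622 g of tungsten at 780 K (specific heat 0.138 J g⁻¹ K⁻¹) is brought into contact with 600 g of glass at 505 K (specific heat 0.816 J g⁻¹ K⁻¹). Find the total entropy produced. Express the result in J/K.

ΔS_total = 7.62 J/K

Energy balance: T_f = (m₁c₁T₁ + m₂c₂T₂)/(m₁c₁ + m₂c₂) = 546.02 K.
ΔS₁ = m₁c₁ ln(T_f/T₁) = 85.836 × ln(546.02/780) = -30.6123 J/K.
ΔS₂ = m₂c₂ ln(T_f/T₂) = 489.6 × ln(546.02/505) = 38.2372 J/K.
ΔS_total = -30.6123 + 38.2372 = 7.62 J/K.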